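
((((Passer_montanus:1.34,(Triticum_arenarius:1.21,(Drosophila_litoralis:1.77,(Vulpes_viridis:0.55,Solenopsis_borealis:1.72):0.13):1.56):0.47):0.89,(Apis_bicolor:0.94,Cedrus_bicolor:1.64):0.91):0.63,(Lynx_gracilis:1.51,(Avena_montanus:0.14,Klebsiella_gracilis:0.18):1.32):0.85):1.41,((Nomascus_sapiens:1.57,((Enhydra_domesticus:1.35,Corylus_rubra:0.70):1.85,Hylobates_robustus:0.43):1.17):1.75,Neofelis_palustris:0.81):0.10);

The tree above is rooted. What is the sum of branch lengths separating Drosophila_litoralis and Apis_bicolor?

The path runs Drosophila_litoralis → … → MRCA → … → Apis_bicolor; the MRCA is the node subtending ((Passer_montanus,(Triticum_arenarius,(Drosophila_litoralis,(Vulpes_viridis,Solenopsis_borealis)))),(Apis_bicolor,Cedrus_bicolor)).
Branch lengths along that path: 1.77 + 1.56 + 0.47 + 0.89 + 0.91 + 0.94 = 6.54.

6.54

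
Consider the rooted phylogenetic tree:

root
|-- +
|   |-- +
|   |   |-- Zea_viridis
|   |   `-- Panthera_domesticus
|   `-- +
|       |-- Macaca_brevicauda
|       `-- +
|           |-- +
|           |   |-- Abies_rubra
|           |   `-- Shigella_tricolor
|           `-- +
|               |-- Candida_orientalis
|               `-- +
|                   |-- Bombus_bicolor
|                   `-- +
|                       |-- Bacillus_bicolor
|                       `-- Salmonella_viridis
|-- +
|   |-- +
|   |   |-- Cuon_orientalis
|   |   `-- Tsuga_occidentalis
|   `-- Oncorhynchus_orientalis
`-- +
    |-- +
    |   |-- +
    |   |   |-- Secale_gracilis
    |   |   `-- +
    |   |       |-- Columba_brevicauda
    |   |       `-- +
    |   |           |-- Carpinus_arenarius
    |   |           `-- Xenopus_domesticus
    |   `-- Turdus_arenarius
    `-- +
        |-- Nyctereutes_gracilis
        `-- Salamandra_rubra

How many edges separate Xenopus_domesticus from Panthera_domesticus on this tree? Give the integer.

The MRCA of Xenopus_domesticus and Panthera_domesticus is the root of the tree.
From Xenopus_domesticus up to that node: 6 branches. From Panthera_domesticus up to the same node: 3 branches. Total: 6 + 3 = 9.

9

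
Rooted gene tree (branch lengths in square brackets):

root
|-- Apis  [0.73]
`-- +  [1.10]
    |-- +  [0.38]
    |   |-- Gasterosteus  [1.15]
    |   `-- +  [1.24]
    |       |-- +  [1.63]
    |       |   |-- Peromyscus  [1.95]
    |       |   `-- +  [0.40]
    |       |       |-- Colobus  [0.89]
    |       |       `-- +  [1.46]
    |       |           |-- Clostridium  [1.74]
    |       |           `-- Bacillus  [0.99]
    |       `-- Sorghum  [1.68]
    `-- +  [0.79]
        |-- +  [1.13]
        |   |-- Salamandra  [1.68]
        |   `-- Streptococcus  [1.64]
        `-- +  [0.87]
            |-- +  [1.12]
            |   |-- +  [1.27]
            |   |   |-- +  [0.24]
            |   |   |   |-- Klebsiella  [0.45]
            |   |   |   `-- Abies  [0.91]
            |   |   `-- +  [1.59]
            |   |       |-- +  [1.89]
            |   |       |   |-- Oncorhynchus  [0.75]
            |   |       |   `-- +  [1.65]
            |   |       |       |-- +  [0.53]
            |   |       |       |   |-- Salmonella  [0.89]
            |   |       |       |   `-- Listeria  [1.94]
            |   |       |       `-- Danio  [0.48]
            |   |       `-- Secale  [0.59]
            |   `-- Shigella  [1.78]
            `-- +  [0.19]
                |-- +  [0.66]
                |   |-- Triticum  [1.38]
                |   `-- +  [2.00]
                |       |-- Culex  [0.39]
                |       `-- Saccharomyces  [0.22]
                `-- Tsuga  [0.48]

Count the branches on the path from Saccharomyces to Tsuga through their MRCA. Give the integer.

The MRCA of Saccharomyces and Tsuga is the node subtending ((Triticum,(Culex,Saccharomyces)),Tsuga).
From Saccharomyces up to that node: 3 branches. From Tsuga up to the same node: 1 branch. Total: 3 + 1 = 4.

4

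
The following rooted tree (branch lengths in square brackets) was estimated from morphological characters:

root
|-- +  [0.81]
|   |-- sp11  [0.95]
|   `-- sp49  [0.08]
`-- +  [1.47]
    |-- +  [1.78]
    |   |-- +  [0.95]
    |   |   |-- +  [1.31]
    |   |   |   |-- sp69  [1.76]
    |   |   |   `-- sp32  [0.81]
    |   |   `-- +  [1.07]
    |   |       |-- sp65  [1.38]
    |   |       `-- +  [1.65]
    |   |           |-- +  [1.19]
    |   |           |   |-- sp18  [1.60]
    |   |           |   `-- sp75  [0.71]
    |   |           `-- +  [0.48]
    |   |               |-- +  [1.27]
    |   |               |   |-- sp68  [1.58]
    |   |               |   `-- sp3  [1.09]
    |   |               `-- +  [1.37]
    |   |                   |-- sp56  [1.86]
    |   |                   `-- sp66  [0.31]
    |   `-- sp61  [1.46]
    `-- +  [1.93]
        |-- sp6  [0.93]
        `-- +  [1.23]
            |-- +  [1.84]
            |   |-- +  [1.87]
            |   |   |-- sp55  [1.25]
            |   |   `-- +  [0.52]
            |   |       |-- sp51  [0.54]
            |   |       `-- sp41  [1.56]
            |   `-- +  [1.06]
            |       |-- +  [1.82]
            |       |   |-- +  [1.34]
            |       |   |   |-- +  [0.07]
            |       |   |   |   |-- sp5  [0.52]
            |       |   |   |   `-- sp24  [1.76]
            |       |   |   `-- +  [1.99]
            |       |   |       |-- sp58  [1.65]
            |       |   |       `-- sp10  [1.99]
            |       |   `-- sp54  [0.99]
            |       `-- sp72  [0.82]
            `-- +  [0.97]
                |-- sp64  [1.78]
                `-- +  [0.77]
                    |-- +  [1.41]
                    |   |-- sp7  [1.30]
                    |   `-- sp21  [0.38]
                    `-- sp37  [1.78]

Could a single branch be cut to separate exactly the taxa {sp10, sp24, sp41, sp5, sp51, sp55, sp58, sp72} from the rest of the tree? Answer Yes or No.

No

The MRCA of the listed taxa subtends ((sp55,(sp51,sp41)),((((sp5,sp24),(sp58,sp10)),sp54),sp72)).
That clade also contains sp54, which is not in the proposed group, so the group is not monophyletic.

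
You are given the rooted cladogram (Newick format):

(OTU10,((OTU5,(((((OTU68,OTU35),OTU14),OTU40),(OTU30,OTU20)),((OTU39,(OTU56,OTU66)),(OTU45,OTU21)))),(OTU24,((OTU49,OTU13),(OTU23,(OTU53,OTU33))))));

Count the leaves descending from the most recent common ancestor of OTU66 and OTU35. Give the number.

The MRCA of OTU66 and OTU35 is the node subtending (((((OTU68,OTU35),OTU14),OTU40),(OTU30,OTU20)),((OTU39,(OTU56,OTU66)),(OTU45,OTU21))).
That clade contains 11 terminal taxa: OTU14, OTU20, OTU21, OTU30, OTU35, OTU39, OTU40, OTU45, OTU56, OTU66, OTU68.

11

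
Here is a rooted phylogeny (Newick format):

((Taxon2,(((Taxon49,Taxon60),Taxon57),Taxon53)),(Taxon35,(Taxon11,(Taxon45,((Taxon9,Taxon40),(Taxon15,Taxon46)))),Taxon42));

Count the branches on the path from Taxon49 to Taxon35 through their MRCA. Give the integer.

The MRCA of Taxon49 and Taxon35 is the root of the tree.
From Taxon49 up to that node: 5 branches. From Taxon35 up to the same node: 2 branches. Total: 5 + 2 = 7.

7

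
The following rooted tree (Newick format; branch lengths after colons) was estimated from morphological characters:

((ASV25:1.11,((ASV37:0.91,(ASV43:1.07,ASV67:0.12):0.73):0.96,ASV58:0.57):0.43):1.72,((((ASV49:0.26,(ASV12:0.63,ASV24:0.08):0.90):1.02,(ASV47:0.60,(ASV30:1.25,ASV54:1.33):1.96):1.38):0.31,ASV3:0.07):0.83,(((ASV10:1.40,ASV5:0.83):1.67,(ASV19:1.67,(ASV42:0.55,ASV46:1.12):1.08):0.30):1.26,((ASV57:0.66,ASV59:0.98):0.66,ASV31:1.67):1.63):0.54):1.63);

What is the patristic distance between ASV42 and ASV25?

8.19

The path runs ASV42 → … → MRCA → … → ASV25; the MRCA is the root of the tree.
Branch lengths along that path: 0.55 + 1.08 + 0.30 + 1.26 + 0.54 + 1.63 + 1.72 + 1.11 = 8.19.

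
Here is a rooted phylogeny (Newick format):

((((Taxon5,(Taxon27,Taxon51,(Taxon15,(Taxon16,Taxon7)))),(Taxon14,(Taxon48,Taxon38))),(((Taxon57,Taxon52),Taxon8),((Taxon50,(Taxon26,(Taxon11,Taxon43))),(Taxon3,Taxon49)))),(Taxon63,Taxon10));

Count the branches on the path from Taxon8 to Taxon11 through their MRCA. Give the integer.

7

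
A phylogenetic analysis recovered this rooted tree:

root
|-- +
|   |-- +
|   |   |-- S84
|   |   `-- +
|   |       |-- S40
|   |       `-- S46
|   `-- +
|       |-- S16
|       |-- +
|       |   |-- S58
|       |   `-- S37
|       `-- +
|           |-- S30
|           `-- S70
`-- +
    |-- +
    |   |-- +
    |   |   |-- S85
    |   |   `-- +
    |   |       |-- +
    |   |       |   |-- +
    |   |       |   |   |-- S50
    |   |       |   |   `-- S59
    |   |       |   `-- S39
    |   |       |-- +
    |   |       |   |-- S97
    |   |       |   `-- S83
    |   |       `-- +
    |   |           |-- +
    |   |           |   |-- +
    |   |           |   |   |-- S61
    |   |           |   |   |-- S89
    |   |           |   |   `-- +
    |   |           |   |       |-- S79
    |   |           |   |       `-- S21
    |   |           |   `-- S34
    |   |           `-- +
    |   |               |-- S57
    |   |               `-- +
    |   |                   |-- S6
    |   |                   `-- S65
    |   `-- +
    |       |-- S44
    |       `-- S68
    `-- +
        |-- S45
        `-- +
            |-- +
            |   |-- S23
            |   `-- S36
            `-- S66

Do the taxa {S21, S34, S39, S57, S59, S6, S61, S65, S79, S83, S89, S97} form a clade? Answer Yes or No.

No

The MRCA of the listed taxa subtends (((S50,S59),S39),(S97,S83),(((S61,S89,(S79,S21)),S34),(S57,(S6,S65)))).
That clade also contains S50, which is not in the proposed group, so the group is not monophyletic.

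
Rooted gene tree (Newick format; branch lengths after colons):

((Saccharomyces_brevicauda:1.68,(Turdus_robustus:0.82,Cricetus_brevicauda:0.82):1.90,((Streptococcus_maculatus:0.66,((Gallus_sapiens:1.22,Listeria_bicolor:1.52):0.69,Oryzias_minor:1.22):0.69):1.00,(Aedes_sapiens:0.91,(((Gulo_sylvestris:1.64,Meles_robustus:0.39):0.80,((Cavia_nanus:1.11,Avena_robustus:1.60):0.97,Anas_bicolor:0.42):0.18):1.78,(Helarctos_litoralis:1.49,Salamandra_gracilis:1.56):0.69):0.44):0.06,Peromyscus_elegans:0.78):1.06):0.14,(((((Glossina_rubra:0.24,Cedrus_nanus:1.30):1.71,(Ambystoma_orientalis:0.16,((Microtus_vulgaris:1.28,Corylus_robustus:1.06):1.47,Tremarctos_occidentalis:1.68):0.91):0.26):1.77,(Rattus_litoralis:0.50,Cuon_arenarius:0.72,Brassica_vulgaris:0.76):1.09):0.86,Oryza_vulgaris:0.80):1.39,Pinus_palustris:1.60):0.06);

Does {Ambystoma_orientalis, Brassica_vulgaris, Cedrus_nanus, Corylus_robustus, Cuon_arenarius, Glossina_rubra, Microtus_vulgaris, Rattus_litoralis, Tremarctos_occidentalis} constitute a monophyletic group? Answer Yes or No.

Yes

The most recent common ancestor of these taxa subtends (((Glossina_rubra,Cedrus_nanus),(Ambystoma_orientalis,((Microtus_vulgaris,Corylus_robustus),Tremarctos_occidentalis))),(Rattus_litoralis,Cuon_arenarius,Brassica_vulgaris)).
That clade has exactly 9 tips — every listed taxon and nothing else — so the group is monophyletic.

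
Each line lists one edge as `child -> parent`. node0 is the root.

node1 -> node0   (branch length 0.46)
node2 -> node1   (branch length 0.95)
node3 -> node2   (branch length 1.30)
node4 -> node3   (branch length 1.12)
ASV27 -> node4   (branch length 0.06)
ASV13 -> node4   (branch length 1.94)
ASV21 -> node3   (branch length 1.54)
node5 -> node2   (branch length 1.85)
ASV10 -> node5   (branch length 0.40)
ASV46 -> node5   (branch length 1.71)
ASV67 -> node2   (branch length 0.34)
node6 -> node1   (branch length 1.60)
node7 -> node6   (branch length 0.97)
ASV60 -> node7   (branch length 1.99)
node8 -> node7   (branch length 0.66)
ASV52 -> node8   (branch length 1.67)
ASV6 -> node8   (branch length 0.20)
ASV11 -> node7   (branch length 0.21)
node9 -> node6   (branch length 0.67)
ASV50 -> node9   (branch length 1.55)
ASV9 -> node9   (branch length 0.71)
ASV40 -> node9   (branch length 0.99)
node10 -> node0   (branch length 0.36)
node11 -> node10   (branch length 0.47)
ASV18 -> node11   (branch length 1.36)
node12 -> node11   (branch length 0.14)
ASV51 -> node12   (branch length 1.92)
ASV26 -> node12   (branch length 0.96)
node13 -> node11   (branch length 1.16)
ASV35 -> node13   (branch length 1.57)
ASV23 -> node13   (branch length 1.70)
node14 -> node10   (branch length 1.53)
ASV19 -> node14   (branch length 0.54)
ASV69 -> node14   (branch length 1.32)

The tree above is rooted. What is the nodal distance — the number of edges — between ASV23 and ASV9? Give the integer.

8

The MRCA of ASV23 and ASV9 is the root of the tree.
From ASV23 up to that node: 4 branches. From ASV9 up to the same node: 4 branches. Total: 4 + 4 = 8.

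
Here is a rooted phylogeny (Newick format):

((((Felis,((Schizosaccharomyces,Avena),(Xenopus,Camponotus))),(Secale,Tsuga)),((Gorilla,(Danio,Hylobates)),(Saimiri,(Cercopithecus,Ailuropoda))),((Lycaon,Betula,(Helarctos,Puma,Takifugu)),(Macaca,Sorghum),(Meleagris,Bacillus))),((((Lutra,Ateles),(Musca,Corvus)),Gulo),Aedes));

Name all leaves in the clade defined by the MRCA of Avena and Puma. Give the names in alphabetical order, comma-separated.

Ailuropoda, Avena, Bacillus, Betula, Camponotus, Cercopithecus, Danio, Felis, Gorilla, Helarctos, Hylobates, Lycaon, Macaca, Meleagris, Puma, Saimiri, Schizosaccharomyces, Secale, Sorghum, Takifugu, Tsuga, Xenopus

Tracing Avena: it sits inside (Schizosaccharomyces,Avena).
Tracing Puma: it sits inside (Helarctos,Puma,Takifugu).
The smallest clade enclosing both is (((Felis,((Schizosaccharomyces,Avena),(Xenopus,Camponotus))),(Secale,Tsuga)),((Gorilla,(Danio,Hylobates)),(Saimiri,(Cercopithecus,Ailuropoda))),((Lycaon,Betula,(Helarctos,Puma,Takifugu)),(Macaca,Sorghum),(Meleagris,Bacillus))); the answer is its 22 terminal taxa in alphabetical order.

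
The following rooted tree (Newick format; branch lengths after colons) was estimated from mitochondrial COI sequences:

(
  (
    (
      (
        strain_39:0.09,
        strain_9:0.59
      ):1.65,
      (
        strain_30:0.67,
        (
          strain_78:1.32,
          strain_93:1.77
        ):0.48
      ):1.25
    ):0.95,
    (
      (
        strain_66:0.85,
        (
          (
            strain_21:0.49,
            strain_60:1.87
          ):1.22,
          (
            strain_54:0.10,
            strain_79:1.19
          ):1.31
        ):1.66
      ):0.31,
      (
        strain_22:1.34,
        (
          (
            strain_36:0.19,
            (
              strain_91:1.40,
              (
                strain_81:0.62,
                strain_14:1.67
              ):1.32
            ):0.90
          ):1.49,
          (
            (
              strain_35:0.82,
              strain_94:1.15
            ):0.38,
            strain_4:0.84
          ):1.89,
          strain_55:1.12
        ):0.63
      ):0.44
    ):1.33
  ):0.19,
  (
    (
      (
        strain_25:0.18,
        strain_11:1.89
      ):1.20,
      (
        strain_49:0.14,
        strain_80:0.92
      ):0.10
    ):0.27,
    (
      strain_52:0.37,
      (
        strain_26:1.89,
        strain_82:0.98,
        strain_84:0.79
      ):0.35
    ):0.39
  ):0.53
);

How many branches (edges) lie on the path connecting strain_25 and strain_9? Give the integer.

The MRCA of strain_25 and strain_9 is the root of the tree.
From strain_25 up to that node: 4 branches. From strain_9 up to the same node: 4 branches. Total: 4 + 4 = 8.

8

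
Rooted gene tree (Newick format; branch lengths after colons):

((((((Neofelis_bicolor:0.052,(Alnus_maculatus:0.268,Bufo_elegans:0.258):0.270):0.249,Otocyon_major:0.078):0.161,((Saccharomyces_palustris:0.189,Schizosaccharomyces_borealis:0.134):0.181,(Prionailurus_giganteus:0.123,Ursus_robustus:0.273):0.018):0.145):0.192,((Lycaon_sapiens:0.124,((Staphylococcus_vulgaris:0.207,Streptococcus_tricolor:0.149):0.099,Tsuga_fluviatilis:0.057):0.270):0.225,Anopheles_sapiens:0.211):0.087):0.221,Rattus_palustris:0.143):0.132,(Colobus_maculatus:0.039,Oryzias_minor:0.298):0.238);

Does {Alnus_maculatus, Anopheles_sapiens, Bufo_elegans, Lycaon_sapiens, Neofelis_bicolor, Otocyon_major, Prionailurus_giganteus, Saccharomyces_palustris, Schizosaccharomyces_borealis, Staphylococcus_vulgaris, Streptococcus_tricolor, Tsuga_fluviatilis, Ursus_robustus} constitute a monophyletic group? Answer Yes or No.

Yes

The most recent common ancestor of these taxa subtends ((((Neofelis_bicolor,(Alnus_maculatus,Bufo_elegans)),Otocyon_major),((Saccharomyces_palustris,Schizosaccharomyces_borealis),(Prionailurus_giganteus,Ursus_robustus))),((Lycaon_sapiens,((Staphylococcus_vulgaris,Streptococcus_tricolor),Tsuga_fluviatilis)),Anopheles_sapiens)).
That clade has exactly 13 tips — every listed taxon and nothing else — so the group is monophyletic.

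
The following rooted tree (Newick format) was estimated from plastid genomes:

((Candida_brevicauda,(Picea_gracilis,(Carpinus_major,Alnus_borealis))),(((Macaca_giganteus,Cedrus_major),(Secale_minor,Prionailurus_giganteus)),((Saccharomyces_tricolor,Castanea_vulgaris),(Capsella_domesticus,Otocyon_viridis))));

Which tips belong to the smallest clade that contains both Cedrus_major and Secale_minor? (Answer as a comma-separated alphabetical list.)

Cedrus_major, Macaca_giganteus, Prionailurus_giganteus, Secale_minor

Tracing Cedrus_major: it sits inside (Macaca_giganteus,Cedrus_major).
Tracing Secale_minor: it sits inside (Secale_minor,Prionailurus_giganteus).
The smallest clade enclosing both is ((Macaca_giganteus,Cedrus_major),(Secale_minor,Prionailurus_giganteus)); the answer is its 4 terminal taxa in alphabetical order.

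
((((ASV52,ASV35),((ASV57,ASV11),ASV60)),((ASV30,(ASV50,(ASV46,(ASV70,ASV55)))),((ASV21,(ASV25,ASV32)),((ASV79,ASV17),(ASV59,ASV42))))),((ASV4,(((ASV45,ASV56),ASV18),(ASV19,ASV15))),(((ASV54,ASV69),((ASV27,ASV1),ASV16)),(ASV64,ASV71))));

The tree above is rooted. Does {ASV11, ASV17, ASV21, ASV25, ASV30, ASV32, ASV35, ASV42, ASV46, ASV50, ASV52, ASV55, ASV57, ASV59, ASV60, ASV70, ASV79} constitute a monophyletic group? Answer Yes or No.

Yes

The most recent common ancestor of these taxa subtends (((ASV52,ASV35),((ASV57,ASV11),ASV60)),((ASV30,(ASV50,(ASV46,(ASV70,ASV55)))),((ASV21,(ASV25,ASV32)),((ASV79,ASV17),(ASV59,ASV42))))).
That clade has exactly 17 tips — every listed taxon and nothing else — so the group is monophyletic.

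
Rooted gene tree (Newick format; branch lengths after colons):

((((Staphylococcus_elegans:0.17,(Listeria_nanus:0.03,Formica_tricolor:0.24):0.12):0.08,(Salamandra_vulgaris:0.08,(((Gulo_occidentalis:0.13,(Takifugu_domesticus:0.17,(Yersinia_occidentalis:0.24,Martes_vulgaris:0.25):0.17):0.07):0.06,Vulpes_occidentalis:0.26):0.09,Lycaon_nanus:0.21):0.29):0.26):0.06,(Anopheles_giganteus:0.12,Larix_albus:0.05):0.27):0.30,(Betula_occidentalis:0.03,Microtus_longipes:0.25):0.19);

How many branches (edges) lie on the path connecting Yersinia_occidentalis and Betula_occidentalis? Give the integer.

The MRCA of Yersinia_occidentalis and Betula_occidentalis is the root of the tree.
From Yersinia_occidentalis up to that node: 9 branches. From Betula_occidentalis up to the same node: 2 branches. Total: 9 + 2 = 11.

11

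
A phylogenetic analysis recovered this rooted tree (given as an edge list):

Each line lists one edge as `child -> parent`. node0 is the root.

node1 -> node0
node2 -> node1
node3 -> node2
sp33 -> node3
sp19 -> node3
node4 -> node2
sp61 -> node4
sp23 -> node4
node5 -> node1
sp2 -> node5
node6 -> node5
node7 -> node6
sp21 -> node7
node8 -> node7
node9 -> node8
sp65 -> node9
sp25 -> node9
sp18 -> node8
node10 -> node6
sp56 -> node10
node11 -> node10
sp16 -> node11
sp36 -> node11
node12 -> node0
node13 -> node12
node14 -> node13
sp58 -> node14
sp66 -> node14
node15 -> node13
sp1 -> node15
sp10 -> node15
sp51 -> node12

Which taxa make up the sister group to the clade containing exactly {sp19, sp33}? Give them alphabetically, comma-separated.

The clade containing exactly {sp19, sp33} attaches to the tree at the node subtending ((sp33,sp19),(sp61,sp23)).
The other lineage descending from that same node — the sister group — is (sp61,sp23); its 2 tips in alphabetical order are the answer.

sp23, sp61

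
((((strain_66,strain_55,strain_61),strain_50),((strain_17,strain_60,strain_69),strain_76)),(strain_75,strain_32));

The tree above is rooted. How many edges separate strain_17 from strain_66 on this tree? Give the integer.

The MRCA of strain_17 and strain_66 is the node subtending (((strain_66,strain_55,strain_61),strain_50),((strain_17,strain_60,strain_69),strain_76)).
From strain_17 up to that node: 3 branches. From strain_66 up to the same node: 3 branches. Total: 3 + 3 = 6.

6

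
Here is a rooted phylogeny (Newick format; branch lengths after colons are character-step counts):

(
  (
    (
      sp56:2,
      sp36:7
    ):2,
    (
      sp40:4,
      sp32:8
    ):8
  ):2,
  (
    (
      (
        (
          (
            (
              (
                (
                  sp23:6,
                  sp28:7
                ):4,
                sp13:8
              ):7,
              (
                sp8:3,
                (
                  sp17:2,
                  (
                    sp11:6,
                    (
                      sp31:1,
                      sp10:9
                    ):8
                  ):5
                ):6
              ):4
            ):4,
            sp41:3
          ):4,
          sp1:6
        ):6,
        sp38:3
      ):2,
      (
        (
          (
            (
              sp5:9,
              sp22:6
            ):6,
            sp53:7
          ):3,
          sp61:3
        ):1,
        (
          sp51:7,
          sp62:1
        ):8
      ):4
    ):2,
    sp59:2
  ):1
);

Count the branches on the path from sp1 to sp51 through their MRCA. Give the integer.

The MRCA of sp1 and sp51 is the node subtending (((((((sp23,sp28),sp13),(sp8,(sp17,(sp11,(sp31,sp10))))),sp41),sp1),sp38),((((sp5,sp22),sp53),sp61),(sp51,sp62))).
From sp1 up to that node: 3 branches. From sp51 up to the same node: 3 branches. Total: 3 + 3 = 6.

6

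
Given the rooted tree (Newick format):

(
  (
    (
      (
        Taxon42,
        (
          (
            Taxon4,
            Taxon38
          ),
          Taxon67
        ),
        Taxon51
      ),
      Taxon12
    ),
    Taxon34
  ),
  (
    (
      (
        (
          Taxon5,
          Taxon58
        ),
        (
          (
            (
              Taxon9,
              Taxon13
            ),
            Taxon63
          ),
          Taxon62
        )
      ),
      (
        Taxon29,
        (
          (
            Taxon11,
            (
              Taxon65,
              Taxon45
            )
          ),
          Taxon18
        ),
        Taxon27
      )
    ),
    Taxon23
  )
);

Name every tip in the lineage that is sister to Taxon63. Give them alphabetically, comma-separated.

Taxon63 attaches to the tree at the node subtending ((Taxon9,Taxon13),Taxon63).
The other lineage descending from that same node — the sister group — is (Taxon9,Taxon13); its 2 tips in alphabetical order are the answer.

Taxon13, Taxon9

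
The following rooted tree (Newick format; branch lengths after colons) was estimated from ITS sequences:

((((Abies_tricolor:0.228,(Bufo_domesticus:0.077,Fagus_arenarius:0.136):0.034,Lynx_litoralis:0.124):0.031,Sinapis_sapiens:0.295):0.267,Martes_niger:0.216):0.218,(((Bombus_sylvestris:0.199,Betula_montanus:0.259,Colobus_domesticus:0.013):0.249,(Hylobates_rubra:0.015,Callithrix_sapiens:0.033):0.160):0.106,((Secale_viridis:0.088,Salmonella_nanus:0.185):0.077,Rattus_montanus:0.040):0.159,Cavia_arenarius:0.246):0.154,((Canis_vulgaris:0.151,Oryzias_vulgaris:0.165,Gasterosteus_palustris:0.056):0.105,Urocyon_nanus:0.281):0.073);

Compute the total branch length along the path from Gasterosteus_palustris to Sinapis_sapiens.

The path runs Gasterosteus_palustris → … → MRCA → … → Sinapis_sapiens; the MRCA is the root of the tree.
Branch lengths along that path: 0.056 + 0.105 + 0.073 + 0.218 + 0.267 + 0.295 = 1.014.

1.014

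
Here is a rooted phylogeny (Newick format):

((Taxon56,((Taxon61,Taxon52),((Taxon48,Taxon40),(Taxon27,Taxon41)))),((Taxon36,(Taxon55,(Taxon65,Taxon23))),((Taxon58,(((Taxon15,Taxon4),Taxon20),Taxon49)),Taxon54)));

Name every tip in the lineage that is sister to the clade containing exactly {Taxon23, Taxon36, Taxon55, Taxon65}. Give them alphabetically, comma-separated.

Taxon15, Taxon20, Taxon4, Taxon49, Taxon54, Taxon58

The clade containing exactly {Taxon23, Taxon36, Taxon55, Taxon65} attaches to the tree at the node subtending ((Taxon36,(Taxon55,(Taxon65,Taxon23))),((Taxon58,(((Taxon15,Taxon4),Taxon20),Taxon49)),Taxon54)).
The other lineage descending from that same node — the sister group — is ((Taxon58,(((Taxon15,Taxon4),Taxon20),Taxon49)),Taxon54); its 6 tips in alphabetical order are the answer.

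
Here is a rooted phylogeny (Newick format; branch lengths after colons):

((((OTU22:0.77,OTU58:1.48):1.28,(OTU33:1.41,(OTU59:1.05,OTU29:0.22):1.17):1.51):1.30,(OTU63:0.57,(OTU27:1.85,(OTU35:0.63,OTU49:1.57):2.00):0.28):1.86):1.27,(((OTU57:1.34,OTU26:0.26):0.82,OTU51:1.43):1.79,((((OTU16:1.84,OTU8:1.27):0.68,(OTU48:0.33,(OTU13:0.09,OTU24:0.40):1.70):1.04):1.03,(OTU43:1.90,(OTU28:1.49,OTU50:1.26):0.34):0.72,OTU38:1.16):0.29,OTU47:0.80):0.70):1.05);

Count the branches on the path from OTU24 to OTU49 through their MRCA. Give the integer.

12

The MRCA of OTU24 and OTU49 is the root of the tree.
From OTU24 up to that node: 7 branches. From OTU49 up to the same node: 5 branches. Total: 7 + 5 = 12.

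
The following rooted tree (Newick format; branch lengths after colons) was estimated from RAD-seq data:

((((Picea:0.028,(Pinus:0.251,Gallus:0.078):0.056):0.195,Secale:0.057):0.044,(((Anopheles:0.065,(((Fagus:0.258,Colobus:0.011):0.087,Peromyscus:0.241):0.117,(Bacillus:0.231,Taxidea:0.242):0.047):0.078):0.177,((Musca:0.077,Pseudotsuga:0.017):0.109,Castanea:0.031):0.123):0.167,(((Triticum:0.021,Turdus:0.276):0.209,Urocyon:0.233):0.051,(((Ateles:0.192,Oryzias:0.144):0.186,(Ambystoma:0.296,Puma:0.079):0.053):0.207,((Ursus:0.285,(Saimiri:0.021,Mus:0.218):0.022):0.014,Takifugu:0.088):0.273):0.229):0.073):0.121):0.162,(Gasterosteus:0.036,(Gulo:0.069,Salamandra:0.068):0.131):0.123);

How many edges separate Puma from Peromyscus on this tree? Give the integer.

The MRCA of Puma and Peromyscus is the node subtending (((Anopheles,(((Fagus,Colobus),Peromyscus),(Bacillus,Taxidea))),((Musca,Pseudotsuga),Castanea)),(((Triticum,Turdus),Urocyon),(((Ateles,Oryzias),(Ambystoma,Puma)),((Ursus,(Saimiri,Mus)),Takifugu)))).
From Puma up to that node: 5 branches. From Peromyscus up to the same node: 5 branches. Total: 5 + 5 = 10.

10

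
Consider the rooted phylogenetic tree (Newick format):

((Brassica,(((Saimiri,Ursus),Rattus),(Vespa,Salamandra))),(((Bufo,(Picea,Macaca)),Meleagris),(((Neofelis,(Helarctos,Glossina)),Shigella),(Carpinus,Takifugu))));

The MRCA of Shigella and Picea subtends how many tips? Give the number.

10

The MRCA of Shigella and Picea is the node subtending (((Bufo,(Picea,Macaca)),Meleagris),(((Neofelis,(Helarctos,Glossina)),Shigella),(Carpinus,Takifugu))).
That clade contains 10 terminal taxa: Bufo, Carpinus, Glossina, Helarctos, Macaca, Meleagris, Neofelis, Picea, Shigella, Takifugu.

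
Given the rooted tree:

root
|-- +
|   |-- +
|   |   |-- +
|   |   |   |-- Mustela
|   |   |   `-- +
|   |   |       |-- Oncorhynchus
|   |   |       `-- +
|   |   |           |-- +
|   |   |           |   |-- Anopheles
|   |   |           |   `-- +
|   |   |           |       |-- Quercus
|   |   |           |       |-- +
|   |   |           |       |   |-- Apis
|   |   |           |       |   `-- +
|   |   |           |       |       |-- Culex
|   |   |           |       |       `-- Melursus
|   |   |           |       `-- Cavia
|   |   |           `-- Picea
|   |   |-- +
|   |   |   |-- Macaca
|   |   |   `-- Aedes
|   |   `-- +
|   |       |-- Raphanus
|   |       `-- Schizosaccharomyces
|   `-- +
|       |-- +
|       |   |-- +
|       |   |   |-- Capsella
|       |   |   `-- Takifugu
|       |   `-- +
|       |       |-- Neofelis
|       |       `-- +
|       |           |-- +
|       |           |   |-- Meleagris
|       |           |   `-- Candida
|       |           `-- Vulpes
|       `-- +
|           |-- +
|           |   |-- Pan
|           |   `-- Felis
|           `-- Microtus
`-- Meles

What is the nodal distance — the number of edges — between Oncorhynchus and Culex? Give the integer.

The MRCA of Oncorhynchus and Culex is the node subtending (Oncorhynchus,((Anopheles,(Quercus,(Apis,(Culex,Melursus)),Cavia)),Picea)).
From Oncorhynchus up to that node: 1 branch. From Culex up to the same node: 6 branches. Total: 1 + 6 = 7.

7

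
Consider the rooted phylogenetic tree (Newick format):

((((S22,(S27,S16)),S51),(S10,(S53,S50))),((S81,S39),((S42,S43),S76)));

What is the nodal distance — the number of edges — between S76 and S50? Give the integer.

The MRCA of S76 and S50 is the root of the tree.
From S76 up to that node: 3 branches. From S50 up to the same node: 4 branches. Total: 3 + 4 = 7.

7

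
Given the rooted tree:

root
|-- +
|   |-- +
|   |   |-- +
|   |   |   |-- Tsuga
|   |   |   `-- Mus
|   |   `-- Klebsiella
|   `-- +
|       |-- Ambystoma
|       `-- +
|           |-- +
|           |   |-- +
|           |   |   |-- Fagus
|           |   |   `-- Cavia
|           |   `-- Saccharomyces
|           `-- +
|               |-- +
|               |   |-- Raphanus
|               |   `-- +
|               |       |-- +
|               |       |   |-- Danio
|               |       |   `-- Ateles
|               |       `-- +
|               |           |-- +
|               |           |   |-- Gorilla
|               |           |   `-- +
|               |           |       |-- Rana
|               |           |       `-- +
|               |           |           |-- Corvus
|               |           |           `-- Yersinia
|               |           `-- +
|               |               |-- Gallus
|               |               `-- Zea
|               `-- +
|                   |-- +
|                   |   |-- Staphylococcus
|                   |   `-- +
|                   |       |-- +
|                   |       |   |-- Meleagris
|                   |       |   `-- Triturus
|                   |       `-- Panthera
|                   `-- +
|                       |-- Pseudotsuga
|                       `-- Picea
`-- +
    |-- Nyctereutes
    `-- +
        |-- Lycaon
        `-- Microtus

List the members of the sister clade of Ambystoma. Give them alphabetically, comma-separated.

Ateles, Cavia, Corvus, Danio, Fagus, Gallus, Gorilla, Meleagris, Panthera, Picea, Pseudotsuga, Rana, Raphanus, Saccharomyces, Staphylococcus, Triturus, Yersinia, Zea

Ambystoma attaches to the tree at the node subtending (Ambystoma,(((Fagus,Cavia),Saccharomyces),((Raphanus,((Danio,Ateles),((Gorilla,(Rana,(Corvus,Yersinia))),(Gallus,Zea)))),((Staphylococcus,((Meleagris,Triturus),Panthera)),(Pseudotsuga,Picea))))).
The other lineage descending from that same node — the sister group — is (((Fagus,Cavia),Saccharomyces),((Raphanus,((Danio,Ateles),((Gorilla,(Rana,(Corvus,Yersinia))),(Gallus,Zea)))),((Staphylococcus,((Meleagris,Triturus),Panthera)),(Pseudotsuga,Picea)))); its 18 tips in alphabetical order are the answer.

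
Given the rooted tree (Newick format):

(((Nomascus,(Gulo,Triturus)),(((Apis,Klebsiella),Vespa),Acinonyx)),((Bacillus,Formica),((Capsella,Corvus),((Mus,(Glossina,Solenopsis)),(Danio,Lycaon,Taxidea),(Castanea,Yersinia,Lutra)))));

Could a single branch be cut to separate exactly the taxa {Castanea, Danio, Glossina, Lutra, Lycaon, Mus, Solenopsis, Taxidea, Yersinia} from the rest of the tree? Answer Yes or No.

The most recent common ancestor of these taxa subtends ((Mus,(Glossina,Solenopsis)),(Danio,Lycaon,Taxidea),(Castanea,Yersinia,Lutra)).
That clade has exactly 9 tips — every listed taxon and nothing else — so the group is monophyletic.

Yes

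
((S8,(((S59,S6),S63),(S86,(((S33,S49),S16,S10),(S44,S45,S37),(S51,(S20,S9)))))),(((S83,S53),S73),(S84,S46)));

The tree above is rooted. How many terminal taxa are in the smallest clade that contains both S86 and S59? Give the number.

The MRCA of S86 and S59 is the node subtending (((S59,S6),S63),(S86,(((S33,S49),S16,S10),(S44,S45,S37),(S51,(S20,S9))))).
That clade contains 14 terminal taxa: S10, S16, S20, S33, S37, S44, S45, S49, S51, S59, S6, S63, S86, S9.

14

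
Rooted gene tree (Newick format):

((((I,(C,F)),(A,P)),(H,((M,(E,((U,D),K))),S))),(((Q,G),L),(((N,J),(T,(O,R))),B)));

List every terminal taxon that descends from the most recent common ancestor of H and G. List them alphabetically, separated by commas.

Tracing H: it sits inside (H,((M,(E,((U,D),K))),S)).
Tracing G: it sits inside (Q,G).
The smallest clade enclosing both is the whole tree (their MRCA is the root), so the answer is all 21 tips in alphabetical order.

A, B, C, D, E, F, G, H, I, J, K, L, M, N, O, P, Q, R, S, T, U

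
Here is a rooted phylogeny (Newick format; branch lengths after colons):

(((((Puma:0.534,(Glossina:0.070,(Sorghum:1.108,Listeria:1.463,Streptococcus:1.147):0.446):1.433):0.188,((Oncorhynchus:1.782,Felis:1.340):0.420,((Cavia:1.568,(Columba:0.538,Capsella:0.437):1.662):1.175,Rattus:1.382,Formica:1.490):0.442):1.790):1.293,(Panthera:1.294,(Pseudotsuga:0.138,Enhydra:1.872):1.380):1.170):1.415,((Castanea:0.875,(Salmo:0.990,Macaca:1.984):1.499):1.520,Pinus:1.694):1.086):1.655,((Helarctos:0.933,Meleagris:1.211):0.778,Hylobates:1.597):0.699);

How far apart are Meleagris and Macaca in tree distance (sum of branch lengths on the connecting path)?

10.432

The path runs Meleagris → … → MRCA → … → Macaca; the MRCA is the root of the tree.
Branch lengths along that path: 1.211 + 0.778 + 0.699 + 1.655 + 1.086 + 1.520 + 1.499 + 1.984 = 10.432.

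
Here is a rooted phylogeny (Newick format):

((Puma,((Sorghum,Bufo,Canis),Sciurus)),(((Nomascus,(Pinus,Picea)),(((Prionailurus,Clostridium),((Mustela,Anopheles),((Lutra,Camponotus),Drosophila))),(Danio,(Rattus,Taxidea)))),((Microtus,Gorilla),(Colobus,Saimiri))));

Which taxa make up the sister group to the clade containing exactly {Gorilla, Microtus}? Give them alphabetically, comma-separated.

Colobus, Saimiri

The clade containing exactly {Gorilla, Microtus} attaches to the tree at the node subtending ((Microtus,Gorilla),(Colobus,Saimiri)).
The other lineage descending from that same node — the sister group — is (Colobus,Saimiri); its 2 tips in alphabetical order are the answer.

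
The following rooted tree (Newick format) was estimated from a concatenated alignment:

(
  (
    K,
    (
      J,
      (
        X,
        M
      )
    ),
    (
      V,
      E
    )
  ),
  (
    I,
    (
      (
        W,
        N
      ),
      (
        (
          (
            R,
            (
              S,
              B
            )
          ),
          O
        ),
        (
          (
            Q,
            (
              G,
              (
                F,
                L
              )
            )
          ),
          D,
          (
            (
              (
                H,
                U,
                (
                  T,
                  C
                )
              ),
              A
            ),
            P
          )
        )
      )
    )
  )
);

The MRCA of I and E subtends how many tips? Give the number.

The MRCA of I and E is the root, so the clade is the entire tree.
That clade contains 24 terminal taxa: A, B, C, D, E, F, G, H, I, J, K, L, M, N, O, P, Q, R, S, T, U, V, W, X.

24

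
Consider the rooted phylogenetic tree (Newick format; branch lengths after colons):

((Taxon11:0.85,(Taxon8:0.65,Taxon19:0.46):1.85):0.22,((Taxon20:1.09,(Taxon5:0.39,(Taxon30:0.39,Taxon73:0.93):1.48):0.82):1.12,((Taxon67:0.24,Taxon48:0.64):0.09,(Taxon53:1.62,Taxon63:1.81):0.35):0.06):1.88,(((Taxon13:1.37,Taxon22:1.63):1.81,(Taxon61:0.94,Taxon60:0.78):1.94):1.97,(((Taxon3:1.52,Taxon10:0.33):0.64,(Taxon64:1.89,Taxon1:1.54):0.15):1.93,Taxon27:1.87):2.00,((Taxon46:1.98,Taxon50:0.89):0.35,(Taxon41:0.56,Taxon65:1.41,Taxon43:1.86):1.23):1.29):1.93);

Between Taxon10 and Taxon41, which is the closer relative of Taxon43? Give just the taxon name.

Taxon41

The MRCA of Taxon43 and Taxon41 subtends (Taxon41,Taxon65,Taxon43) (3 taxa).
The MRCA of Taxon43 and Taxon10 subtends (((Taxon13,Taxon22),(Taxon61,Taxon60)),(((Taxon3,Taxon10),(Taxon64,Taxon1)),Taxon27),((Taxon46,Taxon50),(Taxon41,Taxon65,Taxon43))) (14 taxa).
The first is nested inside the second, so Taxon43 shares a more recent common ancestor with Taxon41.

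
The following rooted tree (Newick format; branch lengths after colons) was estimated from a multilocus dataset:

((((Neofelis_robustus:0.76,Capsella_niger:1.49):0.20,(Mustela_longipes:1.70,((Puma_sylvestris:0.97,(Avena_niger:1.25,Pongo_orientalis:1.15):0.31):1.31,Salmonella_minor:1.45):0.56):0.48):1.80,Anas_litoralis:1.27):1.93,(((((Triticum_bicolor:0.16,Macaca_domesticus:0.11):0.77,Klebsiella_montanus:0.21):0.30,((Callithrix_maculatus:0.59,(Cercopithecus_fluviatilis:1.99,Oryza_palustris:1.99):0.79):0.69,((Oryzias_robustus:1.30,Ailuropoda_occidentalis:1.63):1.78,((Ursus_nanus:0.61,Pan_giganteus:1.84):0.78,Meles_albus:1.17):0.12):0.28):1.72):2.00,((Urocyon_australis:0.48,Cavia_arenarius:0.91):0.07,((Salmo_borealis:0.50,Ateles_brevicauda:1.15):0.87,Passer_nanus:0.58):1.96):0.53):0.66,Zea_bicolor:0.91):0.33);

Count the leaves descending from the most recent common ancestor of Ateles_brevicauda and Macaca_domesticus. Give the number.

16

The MRCA of Ateles_brevicauda and Macaca_domesticus is the node subtending ((((Triticum_bicolor,Macaca_domesticus),Klebsiella_montanus),((Callithrix_maculatus,(Cercopithecus_fluviatilis,Oryza_palustris)),((Oryzias_robustus,Ailuropoda_occidentalis),((Ursus_nanus,Pan_giganteus),Meles_albus)))),((Urocyon_australis,Cavia_arenarius),((Salmo_borealis,Ateles_brevicauda),Passer_nanus))).
That clade contains 16 terminal taxa: Ailuropoda_occidentalis, Ateles_brevicauda, Callithrix_maculatus, Cavia_arenarius, Cercopithecus_fluviatilis, Klebsiella_montanus, Macaca_domesticus, Meles_albus, Oryza_palustris, Oryzias_robustus, Pan_giganteus, Passer_nanus, Salmo_borealis, Triticum_bicolor, Urocyon_australis, Ursus_nanus.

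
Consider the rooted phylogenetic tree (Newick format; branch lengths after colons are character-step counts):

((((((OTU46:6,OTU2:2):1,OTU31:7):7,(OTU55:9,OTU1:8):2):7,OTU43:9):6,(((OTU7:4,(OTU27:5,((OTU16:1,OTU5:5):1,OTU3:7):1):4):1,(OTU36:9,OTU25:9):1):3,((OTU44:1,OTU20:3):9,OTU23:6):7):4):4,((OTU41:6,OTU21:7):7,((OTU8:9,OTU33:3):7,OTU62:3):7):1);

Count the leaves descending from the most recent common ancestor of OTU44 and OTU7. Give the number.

10

The MRCA of OTU44 and OTU7 is the node subtending (((OTU7,(OTU27,((OTU16,OTU5),OTU3))),(OTU36,OTU25)),((OTU44,OTU20),OTU23)).
That clade contains 10 terminal taxa: OTU16, OTU20, OTU23, OTU25, OTU27, OTU3, OTU36, OTU44, OTU5, OTU7.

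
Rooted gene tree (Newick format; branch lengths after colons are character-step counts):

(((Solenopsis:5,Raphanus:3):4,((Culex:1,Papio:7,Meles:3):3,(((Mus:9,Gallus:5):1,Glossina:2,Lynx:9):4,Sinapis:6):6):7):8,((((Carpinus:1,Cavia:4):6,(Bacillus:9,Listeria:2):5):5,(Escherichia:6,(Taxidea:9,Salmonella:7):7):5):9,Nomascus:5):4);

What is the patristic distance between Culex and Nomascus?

28

The path runs Culex → … → MRCA → … → Nomascus; the MRCA is the root of the tree.
Branch lengths along that path: 1 + 3 + 7 + 8 + 4 + 5 = 28.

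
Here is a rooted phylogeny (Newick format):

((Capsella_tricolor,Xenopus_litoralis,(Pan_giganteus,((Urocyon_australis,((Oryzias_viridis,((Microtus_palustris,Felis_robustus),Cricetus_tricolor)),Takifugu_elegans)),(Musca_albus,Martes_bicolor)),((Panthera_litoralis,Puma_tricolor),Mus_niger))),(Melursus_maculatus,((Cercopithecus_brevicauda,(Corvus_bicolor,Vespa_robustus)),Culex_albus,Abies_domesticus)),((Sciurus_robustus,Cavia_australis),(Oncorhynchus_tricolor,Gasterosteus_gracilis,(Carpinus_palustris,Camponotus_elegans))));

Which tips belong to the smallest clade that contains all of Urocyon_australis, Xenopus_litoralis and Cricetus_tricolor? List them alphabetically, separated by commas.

Tracing Urocyon_australis: it sits inside (Urocyon_australis,((Oryzias_viridis,((Microtus_palustris,Felis_robustus),Cricetus_tricolor)),Takifugu_elegans)).
Tracing Xenopus_litoralis: it sits inside (Capsella_tricolor,Xenopus_litoralis,(Pan_giganteus,((Urocyon_australis,((Oryzias_viridis,((Microtus_palustris,Felis_robustus),Cricetus_tricolor)),Takifugu_elegans)),(Musca_albus,Martes_bicolor)),((Panthera_litoralis,Puma_tricolor),Mus_niger))).
Tracing Cricetus_tricolor: it sits inside ((Microtus_palustris,Felis_robustus),Cricetus_tricolor).
The smallest clade enclosing all 3 is (Capsella_tricolor,Xenopus_litoralis,(Pan_giganteus,((Urocyon_australis,((Oryzias_viridis,((Microtus_palustris,Felis_robustus),Cricetus_tricolor)),Takifugu_elegans)),(Musca_albus,Martes_bicolor)),((Panthera_litoralis,Puma_tricolor),Mus_niger))); the answer is its 14 terminal taxa in alphabetical order.

Capsella_tricolor, Cricetus_tricolor, Felis_robustus, Martes_bicolor, Microtus_palustris, Mus_niger, Musca_albus, Oryzias_viridis, Pan_giganteus, Panthera_litoralis, Puma_tricolor, Takifugu_elegans, Urocyon_australis, Xenopus_litoralis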